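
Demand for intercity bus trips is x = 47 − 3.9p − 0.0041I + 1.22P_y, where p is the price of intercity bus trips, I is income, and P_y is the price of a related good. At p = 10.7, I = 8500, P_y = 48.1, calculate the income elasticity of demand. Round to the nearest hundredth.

At the given point, x = 47 − 3.9(10.7) − 0.0041(8500) + 1.22(48.1) = 47 − 41.73 − 34.85 + 58.682 = 29.102.
∂x/∂I = −0.0041, so E_I = -0.0041·(8500/29.102) ≈ -1.20.
E_I < 0: inferior good.

-1.20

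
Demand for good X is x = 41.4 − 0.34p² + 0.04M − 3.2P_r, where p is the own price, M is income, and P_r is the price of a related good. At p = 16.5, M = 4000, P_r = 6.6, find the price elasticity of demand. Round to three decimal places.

-2.111

Evaluating quantity at (p, M, P_r) gives x = 41.4 − 0.34(16.5)² + 0.04(4000) − 3.2(6.6) = 41.4 − 92.565 + 160 − 21.12 = 87.715.
∂x/∂p = −2·0.34·p = -11.22, so E_p = -11.22·(16.5/87.715) ≈ -2.111.
|E_p| > 1: demand is elastic.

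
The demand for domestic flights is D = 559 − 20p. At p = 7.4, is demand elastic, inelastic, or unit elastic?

inelastic

At p = 7.4, D = 411.
dD/dp = −20.
Point elasticity E = (dD/dp)·(p/D) = -20 × 7.4/411 ≈ -0.360.
|E| ≈ 0.360 < 1, so demand is inelastic.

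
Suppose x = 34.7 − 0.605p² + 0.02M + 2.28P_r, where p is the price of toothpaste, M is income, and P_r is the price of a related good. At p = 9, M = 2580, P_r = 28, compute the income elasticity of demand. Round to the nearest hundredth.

0.51

Evaluating quantity at (p, M, P_r) gives x = 34.7 − 0.605(9)² + 0.02(2580) + 2.28(28) = 34.7 − 49.005 + 51.6 + 63.84 = 101.135.
∂x/∂M = +0.02, so E_I = 0.02·(2580/101.135) ≈ 0.51.
E_I ∈ (0,1): normal good (necessity).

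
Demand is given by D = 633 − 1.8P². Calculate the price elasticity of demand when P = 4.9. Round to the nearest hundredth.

-0.15

At P = 4.9, D = 589.782.
dD/dP = −2·1.8·P = −17.64.
Point elasticity E = (dD/dP)·(P/D) = -17.64 × 4.9/589.782 ≈ -0.15.
|E| < 1, so demand is inelastic at this price.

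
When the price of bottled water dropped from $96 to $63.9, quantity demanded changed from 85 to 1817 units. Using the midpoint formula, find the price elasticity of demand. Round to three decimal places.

%ΔQ = (1817 − 85)/[(85 + 1817)/2] = 1732/951 ≈ 1.8212.
%Δp = (63.9 − 96)/[(96 + 63.9)/2] = -32.1/79.95 ≈ -0.4015.
Arc elasticity E = %ΔQ/%Δp ≈ 1.8212/-0.4015 ≈ -4.536.
|E| > 1: demand is elastic over this range.

-4.536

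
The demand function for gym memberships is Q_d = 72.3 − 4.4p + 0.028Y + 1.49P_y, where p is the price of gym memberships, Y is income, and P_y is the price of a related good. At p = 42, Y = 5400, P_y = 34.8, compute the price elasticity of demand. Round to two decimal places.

At the given point, Q_d = 72.3 − 4.4(42) + 0.028(5400) + 1.49(34.8) = 72.3 − 184.8 + 151.2 + 51.852 = 90.552.
∂Q_d/∂p = −4.4, so E_p = (−4.4)·(42/90.552) ≈ -2.04.
|E_p| > 1: demand is elastic.

-2.04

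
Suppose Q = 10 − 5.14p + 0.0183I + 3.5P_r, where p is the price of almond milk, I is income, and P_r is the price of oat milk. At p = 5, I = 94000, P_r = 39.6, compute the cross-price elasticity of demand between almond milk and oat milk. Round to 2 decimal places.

First evaluate Q: 10 − 5.14(5) + 0.0183(94000) + 3.5(39.6) = 10 − 25.7 + 1720.2 + 138.6 = 1843.1.
∂Q/∂P_r = +3.5, so E_xy = 3.5·(39.6/1843.1) ≈ 0.08.
E_xy > 0: the goods are substitutes.

0.08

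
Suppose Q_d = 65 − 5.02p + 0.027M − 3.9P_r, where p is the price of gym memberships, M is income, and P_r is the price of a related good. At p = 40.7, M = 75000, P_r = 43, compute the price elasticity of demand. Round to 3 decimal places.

First evaluate Q_d: 65 − 5.02(40.7) + 0.027(75000) − 3.9(43) = 65 − 204.314 + 2025 − 167.7 = 1717.986.
∂Q_d/∂p = −5.02, so E_p = (−5.02)·(40.7/1717.986) ≈ -0.119.
|E_p| < 1: demand is inelastic.

-0.119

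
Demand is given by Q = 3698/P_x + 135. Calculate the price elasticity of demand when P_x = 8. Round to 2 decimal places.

-0.77

At P_x = 8, Q = 597.25.
dQ/dP_x = −3698/P_x² = −57.7812.
Point elasticity E = (dQ/dP_x)·(P_x/Q) = -57.7813 × 8/597.25 ≈ -0.77.
|E| < 1, so demand is inelastic at this price.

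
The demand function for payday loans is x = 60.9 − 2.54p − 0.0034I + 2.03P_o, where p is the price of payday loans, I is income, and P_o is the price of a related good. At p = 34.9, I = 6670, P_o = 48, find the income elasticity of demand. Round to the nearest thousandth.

Substituting, x = 60.9 − 2.54(34.9) − 0.0034(6670) + 2.03(48) = 60.9 − 88.646 − 22.678 + 97.44 = 47.016.
∂x/∂I = −0.0034, so E_I = -0.0034·(6670/47.016) ≈ -0.482.
E_I < 0: inferior good.

-0.482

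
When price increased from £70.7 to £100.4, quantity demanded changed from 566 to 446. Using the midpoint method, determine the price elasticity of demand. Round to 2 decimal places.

%Δq = (446 − 566)/[(566 + 446)/2] = -120/506 ≈ -0.2372.
%ΔP = (100.4 − 70.7)/[(70.7 + 100.4)/2] = 29.7/85.55 ≈ 0.3472.
Arc elasticity E = %Δq/%ΔP ≈ -0.2372/0.3472 ≈ -0.68.
|E| < 1: demand is inelastic over this range.

-0.68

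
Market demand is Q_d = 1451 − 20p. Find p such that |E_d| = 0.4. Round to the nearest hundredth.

20.73

Set −bp/(a − bp) = −0.4 ⇒ bp = 0.4(a − bp) ⇒ bp(1+0.4) = 0.4·a.
p = 0.4·1451/(20·1.4) ≈ 20.73.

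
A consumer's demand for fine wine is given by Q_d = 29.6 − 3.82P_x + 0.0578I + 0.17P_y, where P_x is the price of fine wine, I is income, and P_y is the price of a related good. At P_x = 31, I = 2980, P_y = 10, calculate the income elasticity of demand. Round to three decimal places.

2.023

Substituting, Q_d = 29.6 − 3.82(31) + 0.0578(2980) + 0.17(10) = 29.6 − 118.42 + 172.244 + 1.7 = 85.124.
∂Q_d/∂I = +0.0578, so E_I = 0.0578·(2980/85.124) ≈ 2.023.
E_I > 1: normal good (luxury).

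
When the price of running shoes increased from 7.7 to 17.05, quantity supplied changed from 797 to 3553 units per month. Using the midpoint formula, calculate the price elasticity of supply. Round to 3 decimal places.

1.677

%Δq = (3553 − 797)/[(797 + 3553)/2] = 2756/2175 ≈ 1.2671.
%Δp = (17.05 − 7.7)/[(7.7 + 17.05)/2] = 9.35/12.375 ≈ 0.7556.
Arc elasticity E = %Δq/%Δp ≈ 1.2671/0.7556 ≈ 1.677.
|E| > 1: supply is elastic over this range.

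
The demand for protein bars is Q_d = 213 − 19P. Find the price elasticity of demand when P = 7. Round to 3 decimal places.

-1.663

At P = 7, Q_d = 80.
dQ_d/dP = −19.
Point elasticity E = (dQ_d/dP)·(P/Q_d) = -19 × 7/80 ≈ -1.663.
|E| > 1, so demand is elastic at this price.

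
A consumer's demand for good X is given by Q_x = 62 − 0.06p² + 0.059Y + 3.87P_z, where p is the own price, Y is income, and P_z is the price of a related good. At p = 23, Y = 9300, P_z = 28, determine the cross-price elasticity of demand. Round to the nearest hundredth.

Substituting, Q_x = 62 − 0.06(23)² + 0.059(9300) + 3.87(28) = 62 − 31.74 + 548.7 + 108.36 = 687.32.
∂Q_x/∂P_z = +3.87, so E_xy = 3.87·(28/687.32) ≈ 0.16.
E_xy > 0: the goods are substitutes.

0.16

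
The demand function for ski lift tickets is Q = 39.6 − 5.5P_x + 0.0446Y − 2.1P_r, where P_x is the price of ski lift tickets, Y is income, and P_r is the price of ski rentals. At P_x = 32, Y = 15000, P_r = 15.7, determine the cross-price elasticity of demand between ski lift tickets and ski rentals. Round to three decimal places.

Substituting, Q = 39.6 − 5.5(32) + 0.0446(15000) − 2.1(15.7) = 39.6 − 176 + 669 − 32.97 = 499.63.
∂Q/∂P_r = −2.1, so E_xy = -2.1·(15.7/499.63) ≈ -0.066.
E_xy < 0: the goods are complements.

-0.066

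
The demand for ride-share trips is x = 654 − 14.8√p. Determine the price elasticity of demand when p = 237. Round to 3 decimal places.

-0.267

At p = 237, x = 426.1569.
dx/dp = −14.8/(2√p) = −14.8/(2·15.3948).
Point elasticity E = (dx/dp)·(p/x) = -0.4807 × 237/426.1569 ≈ -0.267.
|E| < 1, so demand is inelastic at this price.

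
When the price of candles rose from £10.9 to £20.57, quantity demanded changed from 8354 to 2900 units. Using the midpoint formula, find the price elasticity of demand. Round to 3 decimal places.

%Δq = (2900 − 8354)/[(8354 + 2900)/2] = -5454/5627 ≈ -0.9693.
%Δp = (20.57 − 10.9)/[(10.9 + 20.57)/2] = 9.67/15.735 ≈ 0.6146.
Arc elasticity E = %Δq/%Δp ≈ -0.9693/0.6146 ≈ -1.577.
|E| > 1: demand is elastic over this range.

-1.577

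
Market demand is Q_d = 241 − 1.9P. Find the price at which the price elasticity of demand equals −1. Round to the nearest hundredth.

For linear demand Q_d = a − bP, E = −bP/(a − bP). |E| = 1 ⇒ bP = a − bP ⇒ P = a/(2b).
P = 241/(2·1.9) ≈ 63.42.

63.42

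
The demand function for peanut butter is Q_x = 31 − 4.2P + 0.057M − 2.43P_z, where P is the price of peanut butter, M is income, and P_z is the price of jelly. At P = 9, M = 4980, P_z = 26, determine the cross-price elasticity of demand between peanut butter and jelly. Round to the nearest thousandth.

At the given point, Q_x = 31 − 4.2(9) + 0.057(4980) − 2.43(26) = 31 − 37.8 + 283.86 − 63.18 = 213.88.
∂Q_x/∂P_z = −2.43, so E_xy = -2.43·(26/213.88) ≈ -0.295.
E_xy < 0: the goods are complements.

-0.295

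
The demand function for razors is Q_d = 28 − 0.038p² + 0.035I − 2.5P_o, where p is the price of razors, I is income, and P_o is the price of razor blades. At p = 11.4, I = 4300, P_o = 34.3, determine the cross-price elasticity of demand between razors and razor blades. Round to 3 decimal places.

Substituting, Q_d = 28 − 0.038(11.4)² + 0.035(4300) − 2.5(34.3) = 28 − 4.9385 + 150.5 − 85.75 = 87.8115.
∂Q_d/∂P_o = −2.5, so E_xy = -2.5·(34.3/87.8115) ≈ -0.977.
E_xy < 0: the goods are complements.

-0.977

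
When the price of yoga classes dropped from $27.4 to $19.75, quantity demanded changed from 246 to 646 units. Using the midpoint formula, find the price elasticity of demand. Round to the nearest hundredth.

%ΔQ = (646 − 246)/[(246 + 646)/2] = 400/446 ≈ 0.8969.
%ΔP = (19.75 − 27.4)/[(27.4 + 19.75)/2] = -7.65/23.575 ≈ -0.3245.
Arc elasticity E = %ΔQ/%ΔP ≈ 0.8969/-0.3245 ≈ -2.76.
|E| > 1: demand is elastic over this range.

-2.76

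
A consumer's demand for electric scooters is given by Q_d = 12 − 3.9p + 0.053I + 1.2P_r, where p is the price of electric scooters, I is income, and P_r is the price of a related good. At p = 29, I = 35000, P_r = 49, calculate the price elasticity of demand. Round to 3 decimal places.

First evaluate Q_d: 12 − 3.9(29) + 0.053(35000) + 1.2(49) = 12 − 113.1 + 1855 + 58.8 = 1812.7.
∂Q_d/∂p = −3.9, so E_p = (−3.9)·(29/1812.7) ≈ -0.062.
|E_p| < 1: demand is inelastic.

-0.062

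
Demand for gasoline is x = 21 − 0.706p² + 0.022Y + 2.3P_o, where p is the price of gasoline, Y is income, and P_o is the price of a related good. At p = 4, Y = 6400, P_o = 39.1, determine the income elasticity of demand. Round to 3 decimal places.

Evaluating quantity at (p, Y, P_o) gives x = 21 − 0.706(4)² + 0.022(6400) + 2.3(39.1) = 21 − 11.296 + 140.8 + 89.93 = 240.434.
∂x/∂Y = +0.022, so E_I = 0.022·(6400/240.434) ≈ 0.586.
E_I ∈ (0,1): normal good (necessity).

0.586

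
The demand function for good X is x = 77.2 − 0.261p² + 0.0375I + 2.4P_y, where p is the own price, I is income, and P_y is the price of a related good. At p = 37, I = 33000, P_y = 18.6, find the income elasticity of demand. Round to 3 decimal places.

First evaluate x: 77.2 − 0.261(37)² + 0.0375(33000) + 2.4(18.6) = 77.2 − 357.309 + 1237.5 + 44.64 = 1002.031.
∂x/∂I = +0.0375, so E_I = 0.0375·(33000/1002.031) ≈ 1.235.
E_I > 1: normal good (luxury).

1.235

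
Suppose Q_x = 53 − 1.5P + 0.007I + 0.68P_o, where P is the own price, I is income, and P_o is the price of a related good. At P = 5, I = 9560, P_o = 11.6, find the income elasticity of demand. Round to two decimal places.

First evaluate Q_x: 53 − 1.5(5) + 0.007(9560) + 0.68(11.6) = 53 − 7.5 + 66.92 + 7.888 = 120.308.
∂Q_x/∂I = +0.007, so E_I = 0.007·(9560/120.308) ≈ 0.56.
E_I ∈ (0,1): normal good (necessity).

0.56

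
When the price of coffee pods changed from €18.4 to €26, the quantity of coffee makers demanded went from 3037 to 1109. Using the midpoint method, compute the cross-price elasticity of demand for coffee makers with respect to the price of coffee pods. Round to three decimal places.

%ΔQ_x = (1109 − 3037)/[(3037+1109)/2] = -1928/2073 ≈ -0.9301.
%ΔP_y = (26 − 18.4)/[(18.4+26)/2] ≈ 0.3423.
E_xy = -0.9301/0.3423 ≈ -2.717.
E_xy < 0, so coffee makers and coffee pods are complements.

-2.717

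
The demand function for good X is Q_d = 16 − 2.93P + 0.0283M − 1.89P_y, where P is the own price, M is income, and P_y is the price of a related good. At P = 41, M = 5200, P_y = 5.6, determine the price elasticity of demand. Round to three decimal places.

Evaluating quantity at (P, M, P_y) gives Q_d = 16 − 2.93(41) + 0.0283(5200) − 1.89(5.6) = 16 − 120.13 + 147.16 − 10.584 = 32.446.
∂Q_d/∂P = −2.93, so E_p = (−2.93)·(41/32.446) ≈ -3.702.
|E_p| > 1: demand is elastic.

-3.702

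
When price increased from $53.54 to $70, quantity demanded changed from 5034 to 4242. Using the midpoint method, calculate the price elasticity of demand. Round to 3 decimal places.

-0.641

%Δq = (4242 − 5034)/[(5034 + 4242)/2] = -792/4638 ≈ -0.1708.
%Δp = (70 − 53.54)/[(53.54 + 70)/2] = 16.46/61.77 ≈ 0.2665.
Arc elasticity E = %Δq/%Δp ≈ -0.1708/0.2665 ≈ -0.641.
|E| < 1: demand is inelastic over this range.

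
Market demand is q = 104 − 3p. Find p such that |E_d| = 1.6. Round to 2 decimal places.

21.33

Set −bp/(a − bp) = −1.6 ⇒ bp = 1.6(a − bp) ⇒ bp(1+1.6) = 1.6·a.
p = 1.6·104/(3·2.6) ≈ 21.33.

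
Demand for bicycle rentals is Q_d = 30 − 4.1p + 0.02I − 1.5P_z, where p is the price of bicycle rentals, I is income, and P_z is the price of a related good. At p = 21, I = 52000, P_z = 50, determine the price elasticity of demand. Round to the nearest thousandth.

-0.095

At the given point, Q_d = 30 − 4.1(21) + 0.02(52000) − 1.5(50) = 30 − 86.1 + 1040 − 75 = 908.9.
∂Q_d/∂p = −4.1, so E_p = (−4.1)·(21/908.9) ≈ -0.095.
|E_p| < 1: demand is inelastic.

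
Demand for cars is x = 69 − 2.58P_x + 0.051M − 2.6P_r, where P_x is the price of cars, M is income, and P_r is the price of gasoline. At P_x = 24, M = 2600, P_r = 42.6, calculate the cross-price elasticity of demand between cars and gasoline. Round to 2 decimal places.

Evaluating quantity at (P_x, M, P_r) gives x = 69 − 2.58(24) + 0.051(2600) − 2.6(42.6) = 69 − 61.92 + 132.6 − 110.76 = 28.92.
∂x/∂P_r = −2.6, so E_xy = -2.6·(42.6/28.92) ≈ -3.83.
E_xy < 0: the goods are complements.

-3.83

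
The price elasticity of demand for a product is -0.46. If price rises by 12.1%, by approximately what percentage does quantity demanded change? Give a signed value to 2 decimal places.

-5.57

%ΔQ ≈ E × %ΔP = (-0.46) × (12.1%) ≈ -5.57%.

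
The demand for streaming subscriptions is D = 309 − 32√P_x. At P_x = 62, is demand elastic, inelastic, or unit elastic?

elastic

At P_x = 62, D = 57.0317.
dD/dP_x = −32/(2√P_x) = −32/(2·7.874).
Point elasticity E = (dD/dP_x)·(P_x/D) = -2.032 × 62/57.0317 ≈ -2.209.
|E| ≈ 2.209 > 1, so demand is elastic.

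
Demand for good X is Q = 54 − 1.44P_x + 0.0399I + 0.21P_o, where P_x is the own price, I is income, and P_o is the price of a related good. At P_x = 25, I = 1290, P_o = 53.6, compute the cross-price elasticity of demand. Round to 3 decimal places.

Q = 54 − 1.44(25) + 0.0399(1290) + 0.21(53.6) = 54 − 36 + 51.471 + 11.256 = 80.727.
∂Q/∂P_o = +0.21, so E_xy = 0.21·(53.6/80.727) ≈ 0.139.
E_xy > 0: the goods are substitutes.

0.139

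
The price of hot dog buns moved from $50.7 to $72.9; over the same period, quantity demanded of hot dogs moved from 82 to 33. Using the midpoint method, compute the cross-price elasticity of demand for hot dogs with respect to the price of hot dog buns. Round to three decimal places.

-2.372

%ΔQ_x = (33 − 82)/[(82+33)/2] = -49/57.5 ≈ -0.8522.
%ΔP_y = (72.9 − 50.7)/[(50.7+72.9)/2] ≈ 0.3592.
E_xy = -0.8522/0.3592 ≈ -2.372.
E_xy < 0, so hot dogs and hot dog buns are complements.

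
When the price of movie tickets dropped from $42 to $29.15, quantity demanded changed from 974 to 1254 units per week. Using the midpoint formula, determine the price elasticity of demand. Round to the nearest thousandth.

%ΔQ = (1254 − 974)/[(974 + 1254)/2] = 280/1114 ≈ 0.2513.
%ΔP = (29.15 − 42)/[(42 + 29.15)/2] = -12.85/35.575 ≈ -0.3612.
Arc elasticity E = %ΔQ/%ΔP ≈ 0.2513/-0.3612 ≈ -0.696.
|E| < 1: demand is inelastic over this range.

-0.696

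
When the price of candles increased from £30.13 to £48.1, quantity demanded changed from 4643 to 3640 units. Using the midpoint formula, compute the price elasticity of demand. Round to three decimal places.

%ΔQ = (3640 − 4643)/[(4643 + 3640)/2] = -1003/4141.5 ≈ -0.2422.
%Δp = (48.1 − 30.13)/[(30.13 + 48.1)/2] = 17.97/39.115 ≈ 0.4594.
Arc elasticity E = %ΔQ/%Δp ≈ -0.2422/0.4594 ≈ -0.527.
|E| < 1: demand is inelastic over this range.

-0.527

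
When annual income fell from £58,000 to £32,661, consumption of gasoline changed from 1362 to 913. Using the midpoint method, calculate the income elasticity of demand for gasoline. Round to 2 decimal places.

0.71

%ΔQ = (913 − 1362)/[(1362+913)/2] = -449/1137.5 ≈ -0.3947.
%ΔM = (32,661 − 58,000)/[(58,000+32,661)/2] = -25339/45330.5 ≈ -0.5590.
E_I = %ΔQ/%ΔM ≈ 0.71.
E_I ∈ (0,1): normal good (necessity).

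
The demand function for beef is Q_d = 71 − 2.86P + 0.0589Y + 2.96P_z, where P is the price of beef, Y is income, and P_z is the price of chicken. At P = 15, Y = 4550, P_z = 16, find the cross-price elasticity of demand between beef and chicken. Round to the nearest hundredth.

Substituting, Q_d = 71 − 2.86(15) + 0.0589(4550) + 2.96(16) = 71 − 42.9 + 267.995 + 47.36 = 343.455.
∂Q_d/∂P_z = +2.96, so E_xy = 2.96·(16/343.455) ≈ 0.14.
E_xy > 0: the goods are substitutes.

0.14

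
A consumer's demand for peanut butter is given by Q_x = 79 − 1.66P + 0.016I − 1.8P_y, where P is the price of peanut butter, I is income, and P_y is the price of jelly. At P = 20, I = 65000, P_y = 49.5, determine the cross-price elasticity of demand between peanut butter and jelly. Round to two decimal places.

Substituting, Q_x = 79 − 1.66(20) + 0.016(65000) − 1.8(49.5) = 79 − 33.2 + 1040 − 89.1 = 996.7.
∂Q_x/∂P_y = −1.8, so E_xy = -1.8·(49.5/996.7) ≈ -0.09.
E_xy < 0: the goods are complements.

-0.09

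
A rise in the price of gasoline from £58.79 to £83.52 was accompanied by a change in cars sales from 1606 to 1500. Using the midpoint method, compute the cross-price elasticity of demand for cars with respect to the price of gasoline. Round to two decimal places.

-0.20

%ΔQ_x = (1500 − 1606)/[(1606+1500)/2] = -106/1553 ≈ -0.0683.
%ΔP_y = (83.52 − 58.79)/[(58.79+83.52)/2] ≈ 0.3476.
E_xy = -0.0683/0.3476 ≈ -0.20.
E_xy < 0, so cars and gasoline are complements.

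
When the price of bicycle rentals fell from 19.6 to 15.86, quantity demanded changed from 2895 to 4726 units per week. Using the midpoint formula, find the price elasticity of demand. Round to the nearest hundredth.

%Δq = (4726 − 2895)/[(2895 + 4726)/2] = 1831/3810.5 ≈ 0.4805.
%Δp = (15.86 − 19.6)/[(19.6 + 15.86)/2] = -3.74/17.73 ≈ -0.2109.
Arc elasticity E = %Δq/%Δp ≈ 0.4805/-0.2109 ≈ -2.28.
|E| > 1: demand is elastic over this range.

-2.28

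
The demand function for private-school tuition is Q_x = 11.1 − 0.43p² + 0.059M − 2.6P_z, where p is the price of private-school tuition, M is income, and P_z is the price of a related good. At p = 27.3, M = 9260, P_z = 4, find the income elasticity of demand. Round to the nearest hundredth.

2.41

Q_x = 11.1 − 0.43(27.3)² + 0.059(9260) − 2.6(4) = 11.1 − 320.4747 + 546.34 − 10.4 = 226.5653.
∂Q_x/∂M = +0.059, so E_I = 0.059·(9260/226.5653) ≈ 2.41.
E_I > 1: normal good (luxury).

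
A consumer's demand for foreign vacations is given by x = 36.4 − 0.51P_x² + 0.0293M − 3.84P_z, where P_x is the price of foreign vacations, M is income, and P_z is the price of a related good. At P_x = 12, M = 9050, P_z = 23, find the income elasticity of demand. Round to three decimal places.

1.897

Evaluating quantity at (P_x, M, P_z) gives x = 36.4 − 0.51(12)² + 0.0293(9050) − 3.84(23) = 36.4 − 73.44 + 265.165 − 88.32 = 139.805.
∂x/∂M = +0.0293, so E_I = 0.0293·(9050/139.805) ≈ 1.897.
E_I > 1: normal good (luxury).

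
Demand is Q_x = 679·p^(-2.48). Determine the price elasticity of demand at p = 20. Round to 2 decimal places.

For a Cobb–Douglas (constant-elasticity) form Q_x = A·p^α·…, the elasticity with respect to p equals the exponent α at every point.
Here the exponent on p is -2.48, so the price elasticity of demand is -2.48.

-2.48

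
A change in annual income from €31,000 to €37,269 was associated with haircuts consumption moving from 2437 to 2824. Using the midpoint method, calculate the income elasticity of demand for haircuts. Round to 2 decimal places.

%ΔQ = (2824 − 2437)/[(2437+2824)/2] = 387/2630.5 ≈ 0.1471.
%ΔI = (37,269 − 31,000)/[(31,000+37,269)/2] = 6269/34134.5 ≈ 0.1837.
E_I = %ΔQ/%ΔI ≈ 0.80.
E_I ∈ (0,1): normal good (necessity).

0.80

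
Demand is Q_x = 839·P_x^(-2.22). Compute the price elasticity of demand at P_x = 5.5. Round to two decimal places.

-2.22

For a Cobb–Douglas (constant-elasticity) form Q_x = A·P_x^α·…, the elasticity with respect to P_x equals the exponent α at every point.
Here the exponent on P_x is -2.22, so the price elasticity of demand is -2.22.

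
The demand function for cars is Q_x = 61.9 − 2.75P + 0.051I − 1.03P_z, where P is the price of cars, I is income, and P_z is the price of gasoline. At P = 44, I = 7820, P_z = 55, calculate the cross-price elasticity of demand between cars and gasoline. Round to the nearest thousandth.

-0.200

At the given point, Q_x = 61.9 − 2.75(44) + 0.051(7820) − 1.03(55) = 61.9 − 121 + 398.82 − 56.65 = 283.07.
∂Q_x/∂P_z = −1.03, so E_xy = -1.03·(55/283.07) ≈ -0.200.
E_xy < 0: the goods are complements.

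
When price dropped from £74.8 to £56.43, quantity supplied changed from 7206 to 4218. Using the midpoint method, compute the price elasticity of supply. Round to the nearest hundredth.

1.87

%Δq = (4218 − 7206)/[(7206 + 4218)/2] = -2988/5712 ≈ -0.5231.
%ΔP = (56.43 − 74.8)/[(74.8 + 56.43)/2] = -18.37/65.615 ≈ -0.2800.
Arc elasticity E = %Δq/%ΔP ≈ -0.5231/-0.2800 ≈ 1.87.
|E| > 1: supply is elastic over this range.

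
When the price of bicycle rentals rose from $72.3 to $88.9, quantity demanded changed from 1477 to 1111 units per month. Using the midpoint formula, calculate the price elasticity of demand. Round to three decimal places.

-1.373

%Δq = (1111 − 1477)/[(1477 + 1111)/2] = -366/1294 ≈ -0.2828.
%Δp = (88.9 − 72.3)/[(72.3 + 88.9)/2] = 16.6/80.6 ≈ 0.2060.
Arc elasticity E = %Δq/%Δp ≈ -0.2828/0.2060 ≈ -1.373.
|E| > 1: demand is elastic over this range.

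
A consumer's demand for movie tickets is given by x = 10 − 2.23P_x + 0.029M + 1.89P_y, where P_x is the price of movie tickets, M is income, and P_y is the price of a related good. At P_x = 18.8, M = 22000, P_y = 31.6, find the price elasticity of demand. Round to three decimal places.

-0.063

Evaluating quantity at (P_x, M, P_y) gives x = 10 − 2.23(18.8) + 0.029(22000) + 1.89(31.6) = 10 − 41.924 + 638 + 59.724 = 665.8.
∂x/∂P_x = −2.23, so E_p = (−2.23)·(18.8/665.8) ≈ -0.063.
|E_p| < 1: demand is inelastic.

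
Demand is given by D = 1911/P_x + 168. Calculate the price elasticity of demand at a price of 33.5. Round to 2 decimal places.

-0.25

At P_x = 33.5, D = 225.0448.
dD/dP_x = −1911/P_x² = −1.7028.
Point elasticity E = (dD/dP_x)·(P_x/D) = -1.7028 × 33.5/225.0448 ≈ -0.25.
|E| < 1, so demand is inelastic at this price.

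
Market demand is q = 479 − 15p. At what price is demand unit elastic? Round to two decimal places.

For linear demand q = a − bp, E = −bp/(a − bp). |E| = 1 ⇒ bp = a − bp ⇒ p = a/(2b).
p = 479/(2·15) ≈ 15.97.

15.97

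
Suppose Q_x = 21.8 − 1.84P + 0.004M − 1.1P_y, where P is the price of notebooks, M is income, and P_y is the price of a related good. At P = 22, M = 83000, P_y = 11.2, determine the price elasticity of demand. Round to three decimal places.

Substituting, Q_x = 21.8 − 1.84(22) + 0.004(83000) − 1.1(11.2) = 21.8 − 40.48 + 332 − 12.32 = 301.
∂Q_x/∂P = −1.84, so E_p = (−1.84)·(22/301) ≈ -0.134.
|E_p| < 1: demand is inelastic.

-0.134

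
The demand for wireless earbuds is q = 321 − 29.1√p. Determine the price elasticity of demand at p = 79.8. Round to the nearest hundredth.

At p = 79.8, q = 61.0472.
dq/dp = −29.1/(2√p) = −29.1/(2·8.9331).
Point elasticity E = (dq/dp)·(p/q) = -1.6288 × 79.8/61.0472 ≈ -2.13.
|E| > 1, so demand is elastic at this price.

-2.13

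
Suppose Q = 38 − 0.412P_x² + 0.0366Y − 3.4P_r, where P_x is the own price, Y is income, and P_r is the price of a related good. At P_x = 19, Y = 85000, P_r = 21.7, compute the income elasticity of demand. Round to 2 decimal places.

Evaluating quantity at (P_x, Y, P_r) gives Q = 38 − 0.412(19)² + 0.0366(85000) − 3.4(21.7) = 38 − 148.732 + 3111 − 73.78 = 2926.488.
∂Q/∂Y = +0.0366, so E_I = 0.0366·(85000/2926.488) ≈ 1.06.
E_I > 1: normal good (luxury).

1.06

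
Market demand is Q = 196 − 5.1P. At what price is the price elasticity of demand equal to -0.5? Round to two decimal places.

Set −bP/(a − bP) = −0.5 ⇒ bP = 0.5(a − bP) ⇒ bP(1+0.5) = 0.5·a.
P = 0.5·196/(5.1·1.5) ≈ 12.81.

12.81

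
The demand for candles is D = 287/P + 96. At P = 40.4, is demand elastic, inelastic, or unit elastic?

inelastic

At P = 40.4, D = 103.104.
dD/dP = −287/P² = −0.1758.
Point elasticity E = (dD/dP)·(P/D) = -0.1758 × 40.4/103.104 ≈ -0.069.
|E| ≈ 0.069 < 1, so demand is inelastic.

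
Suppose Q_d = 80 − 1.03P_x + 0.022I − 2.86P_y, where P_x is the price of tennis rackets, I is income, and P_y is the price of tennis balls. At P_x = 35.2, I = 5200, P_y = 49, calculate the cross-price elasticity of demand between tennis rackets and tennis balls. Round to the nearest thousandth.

First evaluate Q_d: 80 − 1.03(35.2) + 0.022(5200) − 2.86(49) = 80 − 36.256 + 114.4 − 140.14 = 18.004.
∂Q_d/∂P_y = −2.86, so E_xy = -2.86·(49/18.004) ≈ -7.784.
E_xy < 0: the goods are complements.

-7.784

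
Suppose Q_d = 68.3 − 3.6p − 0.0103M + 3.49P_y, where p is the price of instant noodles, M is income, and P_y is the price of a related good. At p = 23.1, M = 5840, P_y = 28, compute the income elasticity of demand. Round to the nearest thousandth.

First evaluate Q_d: 68.3 − 3.6(23.1) − 0.0103(5840) + 3.49(28) = 68.3 − 83.16 − 60.152 + 97.72 = 22.708.
∂Q_d/∂M = −0.0103, so E_I = -0.0103·(5840/22.708) ≈ -2.649.
E_I < 0: inferior good.

-2.649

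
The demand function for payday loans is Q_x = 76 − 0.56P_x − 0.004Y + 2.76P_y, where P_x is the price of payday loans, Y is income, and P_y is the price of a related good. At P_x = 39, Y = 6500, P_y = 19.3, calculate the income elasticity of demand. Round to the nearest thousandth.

Q_x = 76 − 0.56(39) − 0.004(6500) + 2.76(19.3) = 76 − 21.84 − 26 + 53.268 = 81.428.
∂Q_x/∂Y = −0.004, so E_I = -0.004·(6500/81.428) ≈ -0.319.
E_I < 0: inferior good.

-0.319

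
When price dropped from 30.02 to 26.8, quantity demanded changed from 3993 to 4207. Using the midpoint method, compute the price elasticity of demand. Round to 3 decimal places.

%ΔQ = (4207 − 3993)/[(3993 + 4207)/2] = 214/4100 ≈ 0.0522.
%ΔP = (26.8 − 30.02)/[(30.02 + 26.8)/2] = -3.22/28.41 ≈ -0.1133.
Arc elasticity E = %ΔQ/%ΔP ≈ 0.0522/-0.1133 ≈ -0.461.
|E| < 1: demand is inelastic over this range.

-0.461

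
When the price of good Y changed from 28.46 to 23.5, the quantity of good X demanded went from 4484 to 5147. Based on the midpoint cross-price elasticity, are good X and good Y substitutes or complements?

complements

%ΔQ_x = (5147 − 4484)/[(4484+5147)/2] = 663/4815.5 ≈ 0.1377.
%ΔP_y = (23.5 − 28.46)/[(28.46+23.5)/2] ≈ -0.1909.
E_xy = 0.1377/-0.1909 ≈ -0.721.
E_xy < 0, so the goods are complements.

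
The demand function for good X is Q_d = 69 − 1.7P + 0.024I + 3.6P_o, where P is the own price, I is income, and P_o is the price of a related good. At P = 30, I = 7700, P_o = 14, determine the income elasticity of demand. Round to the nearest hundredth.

First evaluate Q_d: 69 − 1.7(30) + 0.024(7700) + 3.6(14) = 69 − 51 + 184.8 + 50.4 = 253.2.
∂Q_d/∂I = +0.024, so E_I = 0.024·(7700/253.2) ≈ 0.73.
E_I ∈ (0,1): normal good (necessity).

0.73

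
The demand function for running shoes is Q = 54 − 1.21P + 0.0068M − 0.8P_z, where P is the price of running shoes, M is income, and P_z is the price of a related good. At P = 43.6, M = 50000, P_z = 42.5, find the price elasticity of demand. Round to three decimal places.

-0.172

First evaluate Q: 54 − 1.21(43.6) + 0.0068(50000) − 0.8(42.5) = 54 − 52.756 + 340 − 34 = 307.244.
∂Q/∂P = −1.21, so E_p = (−1.21)·(43.6/307.244) ≈ -0.172.
|E_p| < 1: demand is inelastic.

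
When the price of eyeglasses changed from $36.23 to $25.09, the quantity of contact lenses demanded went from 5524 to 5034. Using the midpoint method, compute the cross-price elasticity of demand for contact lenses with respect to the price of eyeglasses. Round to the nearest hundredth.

%ΔQ_x = (5034 − 5524)/[(5524+5034)/2] = -490/5279 ≈ -0.0928.
%ΔP_y = (25.09 − 36.23)/[(36.23+25.09)/2] ≈ -0.3633.
E_xy = -0.0928/-0.3633 ≈ 0.26.
E_xy > 0, so contact lenses and eyeglasses are substitutes.

0.26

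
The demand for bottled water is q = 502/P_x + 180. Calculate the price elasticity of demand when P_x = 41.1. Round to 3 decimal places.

At P_x = 41.1, q = 192.2141.
dq/dP_x = −502/P_x² = −0.2972.
Point elasticity E = (dq/dP_x)·(P_x/q) = -0.2972 × 41.1/192.2141 ≈ -0.064.
|E| < 1, so demand is inelastic at this price.

-0.064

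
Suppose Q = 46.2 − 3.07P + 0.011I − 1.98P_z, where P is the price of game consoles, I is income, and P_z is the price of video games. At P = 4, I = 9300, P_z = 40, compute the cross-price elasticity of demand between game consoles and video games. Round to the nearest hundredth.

-1.39

Evaluating quantity at (P, I, P_z) gives Q = 46.2 − 3.07(4) + 0.011(9300) − 1.98(40) = 46.2 − 12.28 + 102.3 − 79.2 = 57.02.
∂Q/∂P_z = −1.98, so E_xy = -1.98·(40/57.02) ≈ -1.39.
E_xy < 0: the goods are complements.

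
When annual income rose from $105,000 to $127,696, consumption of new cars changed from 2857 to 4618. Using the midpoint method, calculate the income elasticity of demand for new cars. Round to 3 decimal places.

%ΔQ = (4618 − 2857)/[(2857+4618)/2] = 1761/3737.5 ≈ 0.4712.
%ΔI = (127,696 − 105,000)/[(105,000+127,696)/2] = 22696/116348 ≈ 0.1951.
E_I = %ΔQ/%ΔI ≈ 2.415.
E_I > 1: normal good (luxury).

2.415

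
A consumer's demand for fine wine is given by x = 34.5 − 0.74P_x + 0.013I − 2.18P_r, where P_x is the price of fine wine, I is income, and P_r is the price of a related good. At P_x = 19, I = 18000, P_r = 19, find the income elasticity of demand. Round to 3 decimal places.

First evaluate x: 34.5 − 0.74(19) + 0.013(18000) − 2.18(19) = 34.5 − 14.06 + 234 − 41.42 = 213.02.
∂x/∂I = +0.013, so E_I = 0.013·(18000/213.02) ≈ 1.098.
E_I > 1: normal good (luxury).

1.098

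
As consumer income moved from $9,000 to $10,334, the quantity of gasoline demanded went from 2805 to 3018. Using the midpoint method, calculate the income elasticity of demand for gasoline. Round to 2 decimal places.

%ΔQ = (3018 − 2805)/[(2805+3018)/2] = 213/2911.5 ≈ 0.0732.
%ΔY = (10,334 − 9,000)/[(9,000+10,334)/2] = 1334/9667 ≈ 0.1380.
E_I = %ΔQ/%ΔY ≈ 0.53.
E_I ∈ (0,1): normal good (necessity).

0.53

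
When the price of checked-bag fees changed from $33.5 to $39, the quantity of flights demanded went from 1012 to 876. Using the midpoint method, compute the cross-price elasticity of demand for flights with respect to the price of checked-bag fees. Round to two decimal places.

%ΔQ_x = (876 − 1012)/[(1012+876)/2] = -136/944 ≈ -0.1441.
%ΔP_y = (39 − 33.5)/[(33.5+39)/2] ≈ 0.1517.
E_xy = -0.1441/0.1517 ≈ -0.95.
E_xy < 0, so flights and checked-bag fees are complements.

-0.95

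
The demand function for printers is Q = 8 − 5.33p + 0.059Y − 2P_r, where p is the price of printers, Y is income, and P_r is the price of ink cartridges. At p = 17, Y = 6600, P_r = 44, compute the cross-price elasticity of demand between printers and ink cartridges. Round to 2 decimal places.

-0.40

First evaluate Q: 8 − 5.33(17) + 0.059(6600) − 2(44) = 8 − 90.61 + 389.4 − 88 = 218.79.
∂Q/∂P_r = −2, so E_xy = -2·(44/218.79) ≈ -0.40.
E_xy < 0: the goods are complements.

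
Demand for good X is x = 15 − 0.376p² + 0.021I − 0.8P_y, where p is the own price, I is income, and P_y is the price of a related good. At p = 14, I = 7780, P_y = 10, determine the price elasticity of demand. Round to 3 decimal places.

x = 15 − 0.376(14)² + 0.021(7780) − 0.8(10) = 15 − 73.696 + 163.38 − 8 = 96.684.
∂x/∂p = −2·0.376·p = -10.528, so E_p = -10.528·(14/96.684) ≈ -1.524.
|E_p| > 1: demand is elastic.

-1.524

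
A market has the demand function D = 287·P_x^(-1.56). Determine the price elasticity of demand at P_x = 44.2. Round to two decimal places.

For a Cobb–Douglas (constant-elasticity) form D = A·P_x^α·…, the elasticity with respect to P_x equals the exponent α at every point.
Here the exponent on P_x is -1.56, so the price elasticity of demand is -1.56.

-1.56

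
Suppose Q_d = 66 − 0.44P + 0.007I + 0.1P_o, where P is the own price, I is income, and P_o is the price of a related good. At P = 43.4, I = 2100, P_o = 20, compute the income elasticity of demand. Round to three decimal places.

Substituting, Q_d = 66 − 0.44(43.4) + 0.007(2100) + 0.1(20) = 66 − 19.096 + 14.7 + 2 = 63.604.
∂Q_d/∂I = +0.007, so E_I = 0.007·(2100/63.604) ≈ 0.231.
E_I ∈ (0,1): normal good (necessity).

0.231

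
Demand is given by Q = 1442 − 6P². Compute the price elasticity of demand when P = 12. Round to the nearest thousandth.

-2.990

At P = 12, Q = 578.
dQ/dP = −2·6·P = −144.
Point elasticity E = (dQ/dP)·(P/Q) = -144 × 12/578 ≈ -2.990.
|E| > 1, so demand is elastic at this price.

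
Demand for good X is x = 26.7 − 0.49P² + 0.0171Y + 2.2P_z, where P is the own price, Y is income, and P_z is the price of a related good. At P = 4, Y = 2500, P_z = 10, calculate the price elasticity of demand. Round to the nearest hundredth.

-0.19

Substituting, x = 26.7 − 0.49(4)² + 0.0171(2500) + 2.2(10) = 26.7 − 7.84 + 42.75 + 22 = 83.61.
∂x/∂P = −2·0.49·P = -3.92, so E_p = -3.92·(4/83.61) ≈ -0.19.
|E_p| < 1: demand is inelastic.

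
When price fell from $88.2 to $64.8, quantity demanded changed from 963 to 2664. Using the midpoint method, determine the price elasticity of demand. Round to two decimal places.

%ΔQ = (2664 − 963)/[(963 + 2664)/2] = 1701/1813.5 ≈ 0.9380.
%Δp = (64.8 − 88.2)/[(88.2 + 64.8)/2] = -23.4/76.5 ≈ -0.3059.
Arc elasticity E = %ΔQ/%Δp ≈ 0.9380/-0.3059 ≈ -3.07.
|E| > 1: demand is elastic over this range.

-3.07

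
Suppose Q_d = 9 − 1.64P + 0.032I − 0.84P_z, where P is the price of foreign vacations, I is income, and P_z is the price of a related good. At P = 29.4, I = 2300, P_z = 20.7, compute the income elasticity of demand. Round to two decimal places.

4.33

Q_d = 9 − 1.64(29.4) + 0.032(2300) − 0.84(20.7) = 9 − 48.216 + 73.6 − 17.388 = 16.996.
∂Q_d/∂I = +0.032, so E_I = 0.032·(2300/16.996) ≈ 4.33.
E_I > 1: normal good (luxury).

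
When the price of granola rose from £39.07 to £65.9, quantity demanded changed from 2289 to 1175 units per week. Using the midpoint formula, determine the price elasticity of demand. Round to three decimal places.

-1.258

%ΔQ = (1175 − 2289)/[(2289 + 1175)/2] = -1114/1732 ≈ -0.6432.
%ΔP = (65.9 − 39.07)/[(39.07 + 65.9)/2] = 26.83/52.485 ≈ 0.5112.
Arc elasticity E = %ΔQ/%ΔP ≈ -0.6432/0.5112 ≈ -1.258.
|E| > 1: demand is elastic over this range.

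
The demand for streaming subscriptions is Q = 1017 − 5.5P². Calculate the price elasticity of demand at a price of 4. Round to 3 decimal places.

-0.189

At P = 4, Q = 929.
dQ/dP = −2·5.5·P = −44.
Point elasticity E = (dQ/dP)·(P/Q) = -44 × 4/929 ≈ -0.189.
|E| < 1, so demand is inelastic at this price.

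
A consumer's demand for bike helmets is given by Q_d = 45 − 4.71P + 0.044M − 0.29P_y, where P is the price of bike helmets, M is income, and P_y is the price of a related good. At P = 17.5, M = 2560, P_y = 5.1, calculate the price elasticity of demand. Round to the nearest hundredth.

Evaluating quantity at (P, M, P_y) gives Q_d = 45 − 4.71(17.5) + 0.044(2560) − 0.29(5.1) = 45 − 82.425 + 112.64 − 1.479 = 73.736.
∂Q_d/∂P = −4.71, so E_p = (−4.71)·(17.5/73.736) ≈ -1.12.
|E_p| > 1: demand is elastic.

-1.12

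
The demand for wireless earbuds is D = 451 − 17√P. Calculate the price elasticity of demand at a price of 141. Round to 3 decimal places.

-0.405

At P = 141, D = 249.1362.
dD/dP = −17/(2√P) = −17/(2·11.8743).
Point elasticity E = (dD/dP)·(P/D) = -0.7158 × 141/249.1362 ≈ -0.405.
|E| < 1, so demand is inelastic at this price.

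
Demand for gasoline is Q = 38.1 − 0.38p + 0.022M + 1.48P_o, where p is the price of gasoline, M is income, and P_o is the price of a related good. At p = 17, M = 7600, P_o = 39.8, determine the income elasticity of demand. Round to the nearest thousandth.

0.649

Q = 38.1 − 0.38(17) + 0.022(7600) + 1.48(39.8) = 38.1 − 6.46 + 167.2 + 58.904 = 257.744.
∂Q/∂M = +0.022, so E_I = 0.022·(7600/257.744) ≈ 0.649.
E_I ∈ (0,1): normal good (necessity).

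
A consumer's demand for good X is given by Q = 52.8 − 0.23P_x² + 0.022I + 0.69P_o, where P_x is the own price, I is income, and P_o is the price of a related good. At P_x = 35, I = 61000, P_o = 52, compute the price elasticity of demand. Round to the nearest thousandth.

First evaluate Q: 52.8 − 0.23(35)² + 0.022(61000) + 0.69(52) = 52.8 − 281.75 + 1342 + 35.88 = 1148.93.
∂Q/∂P_x = −2·0.23·P_x = -16.1, so E_p = -16.1·(35/1148.93) ≈ -0.490.
|E_p| < 1: demand is inelastic.

-0.490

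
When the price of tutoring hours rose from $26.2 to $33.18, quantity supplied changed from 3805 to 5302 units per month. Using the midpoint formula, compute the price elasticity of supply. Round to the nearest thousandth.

1.398

%Δq = (5302 − 3805)/[(3805 + 5302)/2] = 1497/4553.5 ≈ 0.3288.
%ΔP = (33.18 − 26.2)/[(26.2 + 33.18)/2] = 6.98/29.69 ≈ 0.2351.
Arc elasticity E = %Δq/%ΔP ≈ 0.3288/0.2351 ≈ 1.398.
|E| > 1: supply is elastic over this range.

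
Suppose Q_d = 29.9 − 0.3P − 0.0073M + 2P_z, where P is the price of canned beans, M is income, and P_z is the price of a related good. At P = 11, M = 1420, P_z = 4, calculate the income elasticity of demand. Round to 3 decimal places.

Evaluating quantity at (P, M, P_z) gives Q_d = 29.9 − 0.3(11) − 0.0073(1420) + 2(4) = 29.9 − 3.3 − 10.366 + 8 = 24.234.
∂Q_d/∂M = −0.0073, so E_I = -0.0073·(1420/24.234) ≈ -0.428.
E_I < 0: inferior good.

-0.428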